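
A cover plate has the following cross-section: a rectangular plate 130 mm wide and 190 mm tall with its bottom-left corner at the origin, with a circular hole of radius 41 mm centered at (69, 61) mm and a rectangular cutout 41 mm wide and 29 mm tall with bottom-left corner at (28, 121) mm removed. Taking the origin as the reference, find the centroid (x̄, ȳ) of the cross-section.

plate: A = 130 × 190 = 24700.00, centroid at (65.00, 95.00).
hole 1: A = −π·41² = -5281.02, centroid at (69.00, 61.00).
hole 2: A = −(41 × 29) = -1189.00, centroid at (48.50, 135.50).
ΣA = 18229.98 mm²
ΣAx̄ = (24700.00)(65.00) + (-5281.02)(69.00) + (-1189.00)(48.50) = 1183443.31 mm³
ΣAȳ = (24700.00)(95.00) + (-5281.02)(61.00) + (-1189.00)(135.50) = 1863248.45 mm³
x̄ = 1183443.31 / 18229.98 = 64.92 mm
ȳ = 1863248.45 / 18229.98 = 102.21 mm

x̄ = 64.92 mm, ȳ = 102.21 mm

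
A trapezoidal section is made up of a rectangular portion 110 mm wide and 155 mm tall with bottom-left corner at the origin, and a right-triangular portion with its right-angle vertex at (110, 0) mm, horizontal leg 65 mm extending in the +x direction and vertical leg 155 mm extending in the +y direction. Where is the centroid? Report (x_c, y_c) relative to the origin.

Part | A | x̄ᵢ | ȳᵢ | A·x̄ᵢ | A·ȳᵢ
rectangular portion | 17050.00 | 55.00 | 77.50 | 937750.00 | 1321375.00
triangular portion | 5037.50 | 131.67 | 51.67 | 663270.83 | 260270.83
Σ | 22087.50 |  |  | 1601020.83 | 1581645.83
x_c = 1601020.83 / 22087.50 = 72.49 mm
y_c = 1581645.83 / 22087.50 = 71.61 mm

x_c = 72.49 mm, y_c = 71.61 mm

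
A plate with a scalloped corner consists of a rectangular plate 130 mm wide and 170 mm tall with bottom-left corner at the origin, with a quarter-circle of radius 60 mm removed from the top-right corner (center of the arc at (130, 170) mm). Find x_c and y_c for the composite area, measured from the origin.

x_c = 59.20 mm, y_c = 76.27 mm

plate: A = 130 × 170 = 22100.00, centroid at (65.00, 85.00).
removed quarter-circle: A = −¼π·60² = -2827.43, centroid at (104.54, 144.54).
ΣA = 19272.57 mm², ΣAx_c = 1140933.66 mm³, ΣAy_c = 1469836.32 mm³.
x_c = 1140933.66/19272.57 = 59.20 mm; y_c = 1469836.32/19272.57 = 76.27 mm.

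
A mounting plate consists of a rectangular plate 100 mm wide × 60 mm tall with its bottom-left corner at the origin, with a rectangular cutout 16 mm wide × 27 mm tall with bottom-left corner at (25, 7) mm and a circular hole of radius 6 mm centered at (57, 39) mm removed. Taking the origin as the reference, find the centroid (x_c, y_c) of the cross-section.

x_c = 51.20 mm, y_c = 30.57 mm

plate: A = 100 × 60 = 6000.00, centroid at (50.00, 30.00).
hole 1: A = −(16 × 27) = -432.00, centroid at (33.00, 20.50).
hole 2: A = −π·6² = -113.10, centroid at (57.00, 39.00).
ΣA = 5454.90 mm²
ΣAx_c = (6000.00)(50.00) + (-432.00)(33.00) + (-113.10)(57.00) = 279297.45 mm³
ΣAy_c = (6000.00)(30.00) + (-432.00)(20.50) + (-113.10)(39.00) = 166733.20 mm³
x_c = 279297.45 / 5454.90 = 51.20 mm
y_c = 166733.20 / 5454.90 = 30.57 mm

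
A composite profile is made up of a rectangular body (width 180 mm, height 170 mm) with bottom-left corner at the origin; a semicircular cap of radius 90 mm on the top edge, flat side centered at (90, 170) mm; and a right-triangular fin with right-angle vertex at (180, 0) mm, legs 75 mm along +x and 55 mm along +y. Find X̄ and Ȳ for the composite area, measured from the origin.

X̄ = 95.23 mm, Ȳ = 116.51 mm

rectangular body: A = 180 × 170 = 30600.00, centroid at (90.00, 85.00).
semicircular top: A = ½π·90² = 12723.45, centroid at (90.00, 208.20).
triangular fin: A = ½·75·55 = 2062.50, centroid at (205.00, 18.33).
ΣA = 45385.95 mm²
ΣAX̄ = (30600.00)(90.00) + (12723.45)(90.00) + (2062.50)(205.00) = 4321923.02 mm³
ΣAȲ = (30600.00)(85.00) + (12723.45)(208.20) + (2062.50)(18.33) = 5287799.04 mm³
X̄ = 4321923.02 / 45385.95 = 95.23 mm
Ȳ = 5287799.04 / 45385.95 = 116.51 mm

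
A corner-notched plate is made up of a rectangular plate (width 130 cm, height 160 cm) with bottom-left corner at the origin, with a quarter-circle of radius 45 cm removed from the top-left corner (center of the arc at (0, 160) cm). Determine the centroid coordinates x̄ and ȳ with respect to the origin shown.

plate: A = 130 × 160 = 20800.00, centroid at (65.00, 80.00).
removed quarter-circle: A = −¼π·45² = -1590.43, centroid at (19.10, 140.90).
ΣA = 19209.57 cm², ΣAx̄ = 1321625.00 cm³, ΣAȳ = 1439906.00 cm³.
x̄ = 1321625.00/19209.57 = 68.80 cm; ȳ = 1439906.00/19209.57 = 74.96 cm.

x̄ = 68.80 cm, ȳ = 74.96 cm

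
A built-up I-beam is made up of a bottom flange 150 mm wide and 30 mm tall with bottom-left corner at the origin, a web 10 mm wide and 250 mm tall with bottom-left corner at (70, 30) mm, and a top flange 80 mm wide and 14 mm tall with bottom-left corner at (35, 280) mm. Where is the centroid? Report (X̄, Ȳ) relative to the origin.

bottom flange: A = 150 × 30 = 4500.00, centroid at (75.00, 15.00).
web: A = 10 × 250 = 2500.00, centroid at (75.00, 155.00).
top flange: A = 80 × 14 = 1120.00, centroid at (75.00, 287.00).
ΣA = 8120.00 mm²
ΣAX̄ = (4500.00)(75.00) + (2500.00)(75.00) + (1120.00)(75.00) = 609000.00 mm³
ΣAȲ = (4500.00)(15.00) + (2500.00)(155.00) + (1120.00)(287.00) = 776440.00 mm³
X̄ = 609000.00 / 8120.00 = 75.00 mm
Ȳ = 776440.00 / 8120.00 = 95.62 mm

X̄ = 75.00 mm, Ȳ = 95.62 mm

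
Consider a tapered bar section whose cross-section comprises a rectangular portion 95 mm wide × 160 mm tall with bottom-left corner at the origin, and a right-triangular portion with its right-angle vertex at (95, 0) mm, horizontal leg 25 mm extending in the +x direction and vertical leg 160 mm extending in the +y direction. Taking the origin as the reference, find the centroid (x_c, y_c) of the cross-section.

x_c = 53.99 mm, y_c = 76.90 mm

rectangular portion: A = 95 × 160 = 15200.00, centroid at (47.50, 80.00).
triangular portion: A = ½·25·160 = 2000.00, centroid at (103.33, 53.33).
ΣA = 17200.00 mm², ΣAx_c = 928666.67 mm³, ΣAy_c = 1322666.67 mm³.
x_c = 928666.67/17200.00 = 53.99 mm; y_c = 1322666.67/17200.00 = 76.90 mm.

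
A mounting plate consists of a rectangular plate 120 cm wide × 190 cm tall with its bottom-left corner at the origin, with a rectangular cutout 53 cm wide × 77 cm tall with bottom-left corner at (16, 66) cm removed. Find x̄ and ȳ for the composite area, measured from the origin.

plate: A = 120 × 190 = 22800.00, centroid at (60.00, 95.00).
hole: A = −(53 × 77) = -4081.00, centroid at (42.50, 104.50).
ΣA = 18719.00 cm², ΣAx̄ = 1194557.50 cm³, ΣAȳ = 1739535.50 cm³.
x̄ = 1194557.50/18719.00 = 63.82 cm; ȳ = 1739535.50/18719.00 = 92.93 cm.

x̄ = 63.82 cm, ȳ = 92.93 cm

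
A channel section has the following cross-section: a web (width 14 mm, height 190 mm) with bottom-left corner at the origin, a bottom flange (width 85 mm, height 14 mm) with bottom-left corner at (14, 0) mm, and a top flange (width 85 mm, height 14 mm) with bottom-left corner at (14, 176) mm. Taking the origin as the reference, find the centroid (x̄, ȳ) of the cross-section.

Part | A | x̄ᵢ | ȳᵢ | A·x̄ᵢ | A·ȳᵢ
web | 2660.00 | 7.00 | 95.00 | 18620.00 | 252700.00
bottom flange | 1190.00 | 56.50 | 7.00 | 67235.00 | 8330.00
top flange | 1190.00 | 56.50 | 183.00 | 67235.00 | 217770.00
Σ | 5040.00 |  |  | 153090.00 | 478800.00
x̄ = 153090.00 / 5040.00 = 30.38 mm
ȳ = 478800.00 / 5040.00 = 95.00 mm

x̄ = 30.38 mm, ȳ = 95.00 mm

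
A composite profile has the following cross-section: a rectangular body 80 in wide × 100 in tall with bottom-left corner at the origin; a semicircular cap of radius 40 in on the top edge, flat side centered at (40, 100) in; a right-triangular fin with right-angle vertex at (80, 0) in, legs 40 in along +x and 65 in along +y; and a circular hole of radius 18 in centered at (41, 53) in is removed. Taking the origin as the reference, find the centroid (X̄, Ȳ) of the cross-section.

Part | A | x̄ᵢ | ȳᵢ | A·x̄ᵢ | A·ȳᵢ
rectangular body | 8000.00 | 40.00 | 50.00 | 320000.00 | 400000.00
semicircular top | 2513.27 | 40.00 | 116.98 | 100530.96 | 293994.08
triangular fin | 1300.00 | 93.33 | 21.67 | 121333.33 | 28166.67
hole | -1017.88 | 41.00 | 53.00 | -41732.92 | -53947.43
Σ | 10795.40 |  |  | 500131.38 | 668213.32
X̄ = 500131.38 / 10795.40 = 46.33 in
Ȳ = 668213.32 / 10795.40 = 61.90 in

X̄ = 46.33 in, Ȳ = 61.90 in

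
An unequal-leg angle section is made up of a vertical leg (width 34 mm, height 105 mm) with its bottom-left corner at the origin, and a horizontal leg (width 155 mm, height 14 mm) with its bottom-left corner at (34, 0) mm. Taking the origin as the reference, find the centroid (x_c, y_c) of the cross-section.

vertical leg: A = 34 × 105 = 3570.00, centroid at (17.00, 52.50).
horizontal leg: A = 155 × 14 = 2170.00, centroid at (111.50, 7.00).
ΣA = 5740.00 mm²
ΣAx_c = (3570.00)(17.00) + (2170.00)(111.50) = 302645.00 mm³
ΣAy_c = (3570.00)(52.50) + (2170.00)(7.00) = 202615.00 mm³
x_c = 302645.00 / 5740.00 = 52.73 mm
y_c = 202615.00 / 5740.00 = 35.30 mm

x_c = 52.73 mm, y_c = 35.30 mm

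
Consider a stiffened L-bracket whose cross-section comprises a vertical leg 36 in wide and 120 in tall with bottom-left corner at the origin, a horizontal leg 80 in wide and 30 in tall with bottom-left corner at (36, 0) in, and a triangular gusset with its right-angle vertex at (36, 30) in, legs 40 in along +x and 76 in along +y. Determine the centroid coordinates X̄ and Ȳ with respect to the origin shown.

X̄ = 40.67 in, Ȳ = 46.03 in

vertical leg: A = 36 × 120 = 4320.00, centroid at (18.00, 60.00).
horizontal leg: A = 80 × 30 = 2400.00, centroid at (76.00, 15.00).
gusset: A = ½·40·76 = 1520.00, centroid at (49.33, 55.33).
ΣA = 8240.00 in², ΣAX̄ = 335146.67 in³, ΣAȲ = 379306.67 in³.
X̄ = 335146.67/8240.00 = 40.67 in; Ȳ = 379306.67/8240.00 = 46.03 in.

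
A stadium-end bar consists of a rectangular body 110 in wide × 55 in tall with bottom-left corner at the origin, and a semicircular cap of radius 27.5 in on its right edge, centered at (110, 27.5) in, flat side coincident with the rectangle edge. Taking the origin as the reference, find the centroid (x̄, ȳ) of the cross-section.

Part | A | x̄ᵢ | ȳᵢ | A·x̄ᵢ | A·ȳᵢ
rectangular body | 6050.00 | 55.00 | 27.50 | 332750.00 | 166375.00
semicircular end | 1187.91 | 121.67 | 27.50 | 144535.20 | 32667.65
Σ | 7237.91 |  |  | 477285.20 | 199042.65
x̄ = 477285.20 / 7237.91 = 65.94 in
ȳ = 199042.65 / 7237.91 = 27.50 in

x̄ = 65.94 in, ȳ = 27.50 in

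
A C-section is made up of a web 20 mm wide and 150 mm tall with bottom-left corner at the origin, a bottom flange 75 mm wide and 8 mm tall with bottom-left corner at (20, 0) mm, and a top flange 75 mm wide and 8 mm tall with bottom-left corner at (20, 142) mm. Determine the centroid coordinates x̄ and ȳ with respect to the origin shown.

x̄ = 23.57 mm, ȳ = 75.00 mm

Part | A | x̄ᵢ | ȳᵢ | A·x̄ᵢ | A·ȳᵢ
web | 3000.00 | 10.00 | 75.00 | 30000.00 | 225000.00
bottom flange | 600.00 | 57.50 | 4.00 | 34500.00 | 2400.00
top flange | 600.00 | 57.50 | 146.00 | 34500.00 | 87600.00
Σ | 4200.00 |  |  | 99000.00 | 315000.00
x̄ = 99000.00 / 4200.00 = 23.57 mm
ȳ = 315000.00 / 4200.00 = 75.00 mm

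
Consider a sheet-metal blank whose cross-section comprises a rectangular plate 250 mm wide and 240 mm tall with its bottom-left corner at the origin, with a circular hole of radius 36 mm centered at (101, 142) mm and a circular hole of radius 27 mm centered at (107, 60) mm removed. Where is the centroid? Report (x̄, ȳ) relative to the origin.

plate: A = 250 × 240 = 60000.00, centroid at (125.00, 120.00).
hole 1: A = −π·36² = -4071.50, centroid at (101.00, 142.00).
hole 2: A = −π·27² = -2290.22, centroid at (107.00, 60.00).
ΣA = 53638.27 mm²
ΣAx̄ = (60000.00)(125.00) + (-4071.50)(101.00) + (-2290.22)(107.00) = 6843724.44 mm³
ΣAȳ = (60000.00)(120.00) + (-4071.50)(142.00) + (-2290.22)(60.00) = 6484433.16 mm³
x̄ = 6843724.44 / 53638.27 = 127.59 mm
ȳ = 6484433.16 / 53638.27 = 120.89 mm

x̄ = 127.59 mm, ȳ = 120.89 mm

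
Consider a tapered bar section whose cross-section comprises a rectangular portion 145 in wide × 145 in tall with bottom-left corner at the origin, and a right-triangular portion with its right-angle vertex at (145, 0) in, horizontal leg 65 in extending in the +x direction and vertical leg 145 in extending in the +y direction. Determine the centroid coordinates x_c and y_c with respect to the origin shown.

x_c = 89.74 in, y_c = 68.08 in

rectangular portion: A = 145 × 145 = 21025.00, centroid at (72.50, 72.50).
triangular portion: A = ½·65·145 = 4712.50, centroid at (166.67, 48.33).
ΣA = 25737.50 in², ΣAx_c = 2309729.17 in³, ΣAy_c = 1752083.33 in³.
x_c = 2309729.17/25737.50 = 89.74 in; y_c = 1752083.33/25737.50 = 68.08 in.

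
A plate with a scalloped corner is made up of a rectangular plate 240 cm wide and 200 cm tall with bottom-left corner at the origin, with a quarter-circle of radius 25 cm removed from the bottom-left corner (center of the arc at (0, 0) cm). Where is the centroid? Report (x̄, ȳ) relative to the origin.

Part | A | x̄ᵢ | ȳᵢ | A·x̄ᵢ | A·ȳᵢ
plate | 48000.00 | 120.00 | 100.00 | 5760000.00 | 4800000.00
removed quarter-circle | -490.87 | 10.61 | 10.61 | -5208.33 | -5208.33
Σ | 47509.13 |  |  | 5754791.67 | 4794791.67
x̄ = 5754791.67 / 47509.13 = 121.13 cm
ȳ = 4794791.67 / 47509.13 = 100.92 cm

x̄ = 121.13 cm, ȳ = 100.92 cm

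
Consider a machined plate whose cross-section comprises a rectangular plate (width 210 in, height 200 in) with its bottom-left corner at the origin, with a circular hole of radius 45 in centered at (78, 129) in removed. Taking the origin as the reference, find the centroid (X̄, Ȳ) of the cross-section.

plate: A = 210 × 200 = 42000.00, centroid at (105.00, 100.00).
hole: A = −π·45² = -6361.73, centroid at (78.00, 129.00).
ΣA = 35638.27 in², ΣAX̄ = 3913785.44 in³, ΣAȲ = 3379337.46 in³.
X̄ = 3913785.44/35638.27 = 109.82 in; Ȳ = 3379337.46/35638.27 = 94.82 in.

X̄ = 109.82 in, Ȳ = 94.82 in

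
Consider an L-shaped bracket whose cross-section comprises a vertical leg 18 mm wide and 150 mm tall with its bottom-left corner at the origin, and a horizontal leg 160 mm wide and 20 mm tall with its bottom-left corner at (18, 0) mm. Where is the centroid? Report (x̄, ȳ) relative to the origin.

vertical leg: A = 18 × 150 = 2700.00, centroid at (9.00, 75.00).
horizontal leg: A = 160 × 20 = 3200.00, centroid at (98.00, 10.00).
ΣA = 5900.00 mm², ΣAx̄ = 337900.00 mm³, ΣAȳ = 234500.00 mm³.
x̄ = 337900.00/5900.00 = 57.27 mm; ȳ = 234500.00/5900.00 = 39.75 mm.

x̄ = 57.27 mm, ȳ = 39.75 mm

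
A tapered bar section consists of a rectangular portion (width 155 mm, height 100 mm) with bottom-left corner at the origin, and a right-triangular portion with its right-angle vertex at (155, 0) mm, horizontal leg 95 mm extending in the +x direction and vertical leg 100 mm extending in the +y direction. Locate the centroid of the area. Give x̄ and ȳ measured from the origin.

x̄ = 103.11 mm, ȳ = 46.09 mm

rectangular portion: A = 155 × 100 = 15500.00, centroid at (77.50, 50.00).
triangular portion: A = ½·95·100 = 4750.00, centroid at (186.67, 33.33).
ΣA = 20250.00 mm², ΣAx̄ = 2087916.67 mm³, ΣAȳ = 933333.33 mm³.
x̄ = 2087916.67/20250.00 = 103.11 mm; ȳ = 933333.33/20250.00 = 46.09 mm.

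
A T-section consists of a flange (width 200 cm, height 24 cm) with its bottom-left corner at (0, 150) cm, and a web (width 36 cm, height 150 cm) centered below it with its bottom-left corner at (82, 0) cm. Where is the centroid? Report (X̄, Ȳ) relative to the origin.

X̄ = 100.00 cm, Ȳ = 115.94 cm

web: A = 36 × 150 = 5400.00, centroid at (100.00, 75.00).
flange: A = 200 × 24 = 4800.00, centroid at (100.00, 162.00).
ΣA = 10200.00 cm²
ΣAX̄ = (5400.00)(100.00) + (4800.00)(100.00) = 1020000.00 cm³
ΣAȲ = (5400.00)(75.00) + (4800.00)(162.00) = 1182600.00 cm³
X̄ = 1020000.00 / 10200.00 = 100.00 cm
Ȳ = 1182600.00 / 10200.00 = 115.94 cm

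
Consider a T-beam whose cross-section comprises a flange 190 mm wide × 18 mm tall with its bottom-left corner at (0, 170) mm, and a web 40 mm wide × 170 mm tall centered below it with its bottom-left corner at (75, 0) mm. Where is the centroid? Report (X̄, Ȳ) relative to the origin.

X̄ = 95.00 mm, Ȳ = 116.46 mm

web: A = 40 × 170 = 6800.00, centroid at (95.00, 85.00).
flange: A = 190 × 18 = 3420.00, centroid at (95.00, 179.00).
ΣA = 10220.00 mm², ΣAX̄ = 970900.00 mm³, ΣAȲ = 1190180.00 mm³.
X̄ = 970900.00/10220.00 = 95.00 mm; Ȳ = 1190180.00/10220.00 = 116.46 mm.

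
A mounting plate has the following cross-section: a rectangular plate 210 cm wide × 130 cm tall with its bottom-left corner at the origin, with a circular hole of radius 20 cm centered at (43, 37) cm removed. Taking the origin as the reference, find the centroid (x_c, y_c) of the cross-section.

plate: A = 210 × 130 = 27300.00, centroid at (105.00, 65.00).
hole: A = −π·20² = -1256.64, centroid at (43.00, 37.00).
ΣA = 26043.36 cm², ΣAx_c = 2812464.61 cm³, ΣAy_c = 1728004.43 cm³.
x_c = 2812464.61/26043.36 = 107.99 cm; y_c = 1728004.43/26043.36 = 66.35 cm.

x_c = 107.99 cm, y_c = 66.35 cm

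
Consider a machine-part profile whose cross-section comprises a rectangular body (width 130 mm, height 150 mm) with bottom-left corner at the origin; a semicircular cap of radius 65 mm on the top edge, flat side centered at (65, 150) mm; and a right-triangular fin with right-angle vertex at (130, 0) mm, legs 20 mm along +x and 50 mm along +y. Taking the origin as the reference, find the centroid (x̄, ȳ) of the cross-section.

rectangular body: A = 130 × 150 = 19500.00, centroid at (65.00, 75.00).
semicircular top: A = ½π·65² = 6636.61, centroid at (65.00, 177.59).
triangular fin: A = ½·20·50 = 500.00, centroid at (136.67, 16.67).
ΣA = 26636.61 mm²
ΣAx̄ = (19500.00)(65.00) + (6636.61)(65.00) + (500.00)(136.67) = 1767213.27 mm³
ΣAȳ = (19500.00)(75.00) + (6636.61)(177.59) + (500.00)(16.67) = 2649408.84 mm³
x̄ = 1767213.27 / 26636.61 = 66.35 mm
ȳ = 2649408.84 / 26636.61 = 99.46 mm

x̄ = 66.35 mm, ȳ = 99.46 mm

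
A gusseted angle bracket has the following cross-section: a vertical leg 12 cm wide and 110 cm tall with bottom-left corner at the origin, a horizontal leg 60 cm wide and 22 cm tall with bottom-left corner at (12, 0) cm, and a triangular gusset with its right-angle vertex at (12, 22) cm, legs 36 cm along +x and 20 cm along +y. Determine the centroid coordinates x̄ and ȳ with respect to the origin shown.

x̄ = 24.00 cm, ȳ = 32.48 cm

vertical leg: A = 12 × 110 = 1320.00, centroid at (6.00, 55.00).
horizontal leg: A = 60 × 22 = 1320.00, centroid at (42.00, 11.00).
gusset: A = ½·36·20 = 360.00, centroid at (24.00, 28.67).
ΣA = 3000.00 cm²
ΣAx̄ = (1320.00)(6.00) + (1320.00)(42.00) + (360.00)(24.00) = 72000.00 cm³
ΣAȳ = (1320.00)(55.00) + (1320.00)(11.00) + (360.00)(28.67) = 97440.00 cm³
x̄ = 72000.00 / 3000.00 = 24.00 cm
ȳ = 97440.00 / 3000.00 = 32.48 cm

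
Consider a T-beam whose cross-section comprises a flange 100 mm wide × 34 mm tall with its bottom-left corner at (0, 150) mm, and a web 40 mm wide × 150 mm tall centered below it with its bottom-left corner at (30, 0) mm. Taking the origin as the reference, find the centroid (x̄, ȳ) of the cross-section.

web: A = 40 × 150 = 6000.00, centroid at (50.00, 75.00).
flange: A = 100 × 34 = 3400.00, centroid at (50.00, 167.00).
ΣA = 9400.00 mm²
ΣAx̄ = (6000.00)(50.00) + (3400.00)(50.00) = 470000.00 mm³
ΣAȳ = (6000.00)(75.00) + (3400.00)(167.00) = 1017800.00 mm³
x̄ = 470000.00 / 9400.00 = 50.00 mm
ȳ = 1017800.00 / 9400.00 = 108.28 mm

x̄ = 50.00 mm, ȳ = 108.28 mm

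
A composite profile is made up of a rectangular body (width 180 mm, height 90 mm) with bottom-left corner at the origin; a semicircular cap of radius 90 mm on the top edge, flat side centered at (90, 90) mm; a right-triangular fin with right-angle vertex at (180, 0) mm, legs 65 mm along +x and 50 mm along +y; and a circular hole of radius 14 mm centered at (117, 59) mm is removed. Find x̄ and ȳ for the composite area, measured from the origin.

rectangular body: A = 180 × 90 = 16200.00, centroid at (90.00, 45.00).
semicircular top: A = ½π·90² = 12723.45, centroid at (90.00, 128.20).
triangular fin: A = ½·65·50 = 1625.00, centroid at (201.67, 16.67).
hole: A = −π·14² = -615.75, centroid at (117.00, 59.00).
ΣA = 29932.70 mm², ΣAx̄ = 2858775.85 mm³, ΣAȳ = 2350864.48 mm³.
x̄ = 2858775.85/29932.70 = 95.51 mm; ȳ = 2350864.48/29932.70 = 78.54 mm.

x̄ = 95.51 mm, ȳ = 78.54 mm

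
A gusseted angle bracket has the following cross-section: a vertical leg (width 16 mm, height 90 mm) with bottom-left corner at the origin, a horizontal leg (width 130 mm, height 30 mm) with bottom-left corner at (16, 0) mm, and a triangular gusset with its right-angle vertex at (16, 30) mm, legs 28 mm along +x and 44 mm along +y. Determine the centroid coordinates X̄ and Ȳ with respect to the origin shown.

vertical leg: A = 16 × 90 = 1440.00, centroid at (8.00, 45.00).
horizontal leg: A = 130 × 30 = 3900.00, centroid at (81.00, 15.00).
gusset: A = ½·28·44 = 616.00, centroid at (25.33, 44.67).
ΣA = 5956.00 mm², ΣAX̄ = 343025.33 mm³, ΣAȲ = 150814.67 mm³.
X̄ = 343025.33/5956.00 = 57.59 mm; Ȳ = 150814.67/5956.00 = 25.32 mm.

X̄ = 57.59 mm, Ȳ = 25.32 mm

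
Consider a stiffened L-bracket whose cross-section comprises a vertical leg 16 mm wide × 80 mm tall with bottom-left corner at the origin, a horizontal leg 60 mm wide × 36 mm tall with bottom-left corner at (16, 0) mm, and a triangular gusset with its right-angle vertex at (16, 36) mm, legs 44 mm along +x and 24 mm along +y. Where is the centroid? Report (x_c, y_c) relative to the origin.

x_c = 31.70 mm, y_c = 28.56 mm

Part | A | x̄ᵢ | ȳᵢ | A·x̄ᵢ | A·ȳᵢ
vertical leg | 1280.00 | 8.00 | 40.00 | 10240.00 | 51200.00
horizontal leg | 2160.00 | 46.00 | 18.00 | 99360.00 | 38880.00
gusset | 528.00 | 30.67 | 44.00 | 16192.00 | 23232.00
Σ | 3968.00 |  |  | 125792.00 | 113312.00
x_c = 125792.00 / 3968.00 = 31.70 mm
y_c = 113312.00 / 3968.00 = 28.56 mm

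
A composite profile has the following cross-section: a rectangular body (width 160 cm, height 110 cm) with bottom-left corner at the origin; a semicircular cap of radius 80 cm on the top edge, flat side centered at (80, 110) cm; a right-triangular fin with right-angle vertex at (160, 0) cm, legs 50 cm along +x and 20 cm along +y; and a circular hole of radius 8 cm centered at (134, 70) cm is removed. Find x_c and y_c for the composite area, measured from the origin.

x_c = 81.34 cm, y_c = 86.02 cm

rectangular body: A = 160 × 110 = 17600.00, centroid at (80.00, 55.00).
semicircular top: A = ½π·80² = 10053.10, centroid at (80.00, 143.95).
triangular fin: A = ½·50·20 = 500.00, centroid at (176.67, 6.67).
hole: A = −π·8² = -201.06, centroid at (134.00, 70.00).
ΣA = 27952.03 cm²
ΣAx_c = (17600.00)(80.00) + (10053.10)(80.00) + (500.00)(176.67) + (-201.06)(134.00) = 2273638.75 cm³
ΣAy_c = (17600.00)(55.00) + (10053.10)(143.95) + (500.00)(6.67) + (-201.06)(70.00) = 2404432.95 cm³
x_c = 2273638.75 / 27952.03 = 81.34 cm
y_c = 2404432.95 / 27952.03 = 86.02 cm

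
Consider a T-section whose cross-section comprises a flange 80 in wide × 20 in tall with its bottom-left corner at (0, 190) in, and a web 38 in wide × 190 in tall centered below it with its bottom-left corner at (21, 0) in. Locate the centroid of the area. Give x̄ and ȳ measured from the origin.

x̄ = 40.00 in, ȳ = 114.05 in

web: A = 38 × 190 = 7220.00, centroid at (40.00, 95.00).
flange: A = 80 × 20 = 1600.00, centroid at (40.00, 200.00).
ΣA = 8820.00 in²
ΣAx̄ = (7220.00)(40.00) + (1600.00)(40.00) = 352800.00 in³
ΣAȳ = (7220.00)(95.00) + (1600.00)(200.00) = 1005900.00 in³
x̄ = 352800.00 / 8820.00 = 40.00 in
ȳ = 1005900.00 / 8820.00 = 114.05 in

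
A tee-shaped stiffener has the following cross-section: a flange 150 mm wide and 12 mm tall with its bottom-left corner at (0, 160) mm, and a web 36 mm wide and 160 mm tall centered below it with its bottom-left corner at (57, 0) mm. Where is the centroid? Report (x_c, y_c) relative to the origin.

x_c = 75.00 mm, y_c = 100.48 mm

Part | A | x̄ᵢ | ȳᵢ | A·x̄ᵢ | A·ȳᵢ
web | 5760.00 | 75.00 | 80.00 | 432000.00 | 460800.00
flange | 1800.00 | 75.00 | 166.00 | 135000.00 | 298800.00
Σ | 7560.00 |  |  | 567000.00 | 759600.00
x_c = 567000.00 / 7560.00 = 75.00 mm
y_c = 759600.00 / 7560.00 = 100.48 mm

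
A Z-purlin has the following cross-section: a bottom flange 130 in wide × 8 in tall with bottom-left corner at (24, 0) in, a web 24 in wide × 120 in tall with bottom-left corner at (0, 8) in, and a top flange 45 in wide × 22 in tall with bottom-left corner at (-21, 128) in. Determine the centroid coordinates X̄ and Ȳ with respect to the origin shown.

X̄ = 26.19 in, Ȳ = 68.76 in

bottom flange: A = 130 × 8 = 1040.00, centroid at (89.00, 4.00).
web: A = 24 × 120 = 2880.00, centroid at (12.00, 68.00).
top flange: A = 45 × 22 = 990.00, centroid at (1.50, 139.00).
ΣA = 4910.00 in²
ΣAX̄ = (1040.00)(89.00) + (2880.00)(12.00) + (990.00)(1.50) = 128605.00 in³
ΣAȲ = (1040.00)(4.00) + (2880.00)(68.00) + (990.00)(139.00) = 337610.00 in³
X̄ = 128605.00 / 4910.00 = 26.19 in
Ȳ = 337610.00 / 4910.00 = 68.76 in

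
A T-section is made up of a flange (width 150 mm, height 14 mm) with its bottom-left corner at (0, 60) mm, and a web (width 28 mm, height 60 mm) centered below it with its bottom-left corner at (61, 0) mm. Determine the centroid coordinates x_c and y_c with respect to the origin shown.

x_c = 75.00 mm, y_c = 50.56 mm

web: A = 28 × 60 = 1680.00, centroid at (75.00, 30.00).
flange: A = 150 × 14 = 2100.00, centroid at (75.00, 67.00).
ΣA = 3780.00 mm²
ΣAx_c = (1680.00)(75.00) + (2100.00)(75.00) = 283500.00 mm³
ΣAy_c = (1680.00)(30.00) + (2100.00)(67.00) = 191100.00 mm³
x_c = 283500.00 / 3780.00 = 75.00 mm
y_c = 191100.00 / 3780.00 = 50.56 mm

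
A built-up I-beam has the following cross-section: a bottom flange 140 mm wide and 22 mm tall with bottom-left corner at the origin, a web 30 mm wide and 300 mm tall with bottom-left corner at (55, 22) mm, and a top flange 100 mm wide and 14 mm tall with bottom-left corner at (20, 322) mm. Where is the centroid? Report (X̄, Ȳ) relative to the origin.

X̄ = 70.00 mm, Ȳ = 151.52 mm

bottom flange: A = 140 × 22 = 3080.00, centroid at (70.00, 11.00).
web: A = 30 × 300 = 9000.00, centroid at (70.00, 172.00).
top flange: A = 100 × 14 = 1400.00, centroid at (70.00, 329.00).
ΣA = 13480.00 mm²
ΣAX̄ = (3080.00)(70.00) + (9000.00)(70.00) + (1400.00)(70.00) = 943600.00 mm³
ΣAȲ = (3080.00)(11.00) + (9000.00)(172.00) + (1400.00)(329.00) = 2042480.00 mm³
X̄ = 943600.00 / 13480.00 = 70.00 mm
Ȳ = 2042480.00 / 13480.00 = 151.52 mm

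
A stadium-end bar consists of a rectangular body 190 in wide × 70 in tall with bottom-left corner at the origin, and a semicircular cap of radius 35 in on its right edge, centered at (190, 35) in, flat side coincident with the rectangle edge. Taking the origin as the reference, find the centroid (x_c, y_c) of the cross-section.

Part | A | x̄ᵢ | ȳᵢ | A·x̄ᵢ | A·ȳᵢ
rectangular body | 13300.00 | 95.00 | 35.00 | 1263500.00 | 465500.00
semicircular end | 1924.23 | 204.85 | 35.00 | 394186.18 | 67347.89
Σ | 15224.23 |  |  | 1657686.18 | 532847.89
x_c = 1657686.18 / 15224.23 = 108.88 in
y_c = 532847.89 / 15224.23 = 35.00 in

x_c = 108.88 in, y_c = 35.00 in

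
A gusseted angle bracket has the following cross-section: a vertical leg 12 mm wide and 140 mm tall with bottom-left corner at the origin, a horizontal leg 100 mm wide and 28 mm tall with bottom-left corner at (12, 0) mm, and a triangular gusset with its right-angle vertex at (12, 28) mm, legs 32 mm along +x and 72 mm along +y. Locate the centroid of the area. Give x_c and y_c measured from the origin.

Part | A | x̄ᵢ | ȳᵢ | A·x̄ᵢ | A·ȳᵢ
vertical leg | 1680.00 | 6.00 | 70.00 | 10080.00 | 117600.00
horizontal leg | 2800.00 | 62.00 | 14.00 | 173600.00 | 39200.00
gusset | 1152.00 | 22.67 | 52.00 | 26112.00 | 59904.00
Σ | 5632.00 |  |  | 209792.00 | 216704.00
x_c = 209792.00 / 5632.00 = 37.25 mm
y_c = 216704.00 / 5632.00 = 38.48 mm

x_c = 37.25 mm, y_c = 38.48 mm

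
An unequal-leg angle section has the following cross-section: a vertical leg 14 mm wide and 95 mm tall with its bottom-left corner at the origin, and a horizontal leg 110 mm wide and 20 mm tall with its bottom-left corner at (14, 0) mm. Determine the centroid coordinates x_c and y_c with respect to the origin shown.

Part | A | x̄ᵢ | ȳᵢ | A·x̄ᵢ | A·ȳᵢ
vertical leg | 1330.00 | 7.00 | 47.50 | 9310.00 | 63175.00
horizontal leg | 2200.00 | 69.00 | 10.00 | 151800.00 | 22000.00
Σ | 3530.00 |  |  | 161110.00 | 85175.00
x_c = 161110.00 / 3530.00 = 45.64 mm
y_c = 85175.00 / 3530.00 = 24.13 mm

x_c = 45.64 mm, y_c = 24.13 mm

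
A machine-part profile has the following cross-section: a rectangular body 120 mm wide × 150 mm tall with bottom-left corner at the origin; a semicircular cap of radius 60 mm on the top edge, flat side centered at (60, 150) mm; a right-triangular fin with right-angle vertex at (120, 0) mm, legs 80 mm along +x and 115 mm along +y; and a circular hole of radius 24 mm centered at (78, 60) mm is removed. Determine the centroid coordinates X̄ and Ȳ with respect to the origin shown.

X̄ = 73.84 mm, Ȳ = 91.13 mm

rectangular body: A = 120 × 150 = 18000.00, centroid at (60.00, 75.00).
semicircular top: A = ½π·60² = 5654.87, centroid at (60.00, 175.46).
triangular fin: A = ½·80·115 = 4600.00, centroid at (146.67, 38.33).
hole: A = −π·24² = -1809.56, centroid at (78.00, 60.00).
ΣA = 26445.31 mm²
ΣAX̄ = (18000.00)(60.00) + (5654.87)(60.00) + (4600.00)(146.67) + (-1809.56)(78.00) = 1952813.20 mm³
ΣAȲ = (18000.00)(75.00) + (5654.87)(175.46) + (4600.00)(38.33) + (-1809.56)(60.00) = 2409989.91 mm³
X̄ = 1952813.20 / 26445.31 = 73.84 mm
Ȳ = 2409989.91 / 26445.31 = 91.13 mm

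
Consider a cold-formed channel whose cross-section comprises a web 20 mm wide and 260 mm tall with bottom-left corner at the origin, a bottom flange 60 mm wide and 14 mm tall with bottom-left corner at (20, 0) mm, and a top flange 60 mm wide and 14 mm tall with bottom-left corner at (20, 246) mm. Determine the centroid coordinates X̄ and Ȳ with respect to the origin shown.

X̄ = 19.77 mm, Ȳ = 130.00 mm

web: A = 20 × 260 = 5200.00, centroid at (10.00, 130.00).
bottom flange: A = 60 × 14 = 840.00, centroid at (50.00, 7.00).
top flange: A = 60 × 14 = 840.00, centroid at (50.00, 253.00).
ΣA = 6880.00 mm², ΣAX̄ = 136000.00 mm³, ΣAȲ = 894400.00 mm³.
X̄ = 136000.00/6880.00 = 19.77 mm; Ȳ = 894400.00/6880.00 = 130.00 mm.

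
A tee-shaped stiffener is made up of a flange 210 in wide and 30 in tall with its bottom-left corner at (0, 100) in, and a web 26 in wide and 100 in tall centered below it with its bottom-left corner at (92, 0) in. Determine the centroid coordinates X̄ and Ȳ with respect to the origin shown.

X̄ = 105.00 in, Ȳ = 96.01 in

web: A = 26 × 100 = 2600.00, centroid at (105.00, 50.00).
flange: A = 210 × 30 = 6300.00, centroid at (105.00, 115.00).
ΣA = 8900.00 in², ΣAX̄ = 934500.00 in³, ΣAȲ = 854500.00 in³.
X̄ = 934500.00/8900.00 = 105.00 in; Ȳ = 854500.00/8900.00 = 96.01 in.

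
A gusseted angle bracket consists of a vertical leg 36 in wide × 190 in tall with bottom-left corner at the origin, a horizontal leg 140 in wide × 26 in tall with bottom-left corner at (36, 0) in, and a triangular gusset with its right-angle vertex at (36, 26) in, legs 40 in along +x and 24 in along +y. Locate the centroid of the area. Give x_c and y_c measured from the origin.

x_c = 48.60 in, y_c = 65.09 in

Part | A | x̄ᵢ | ȳᵢ | A·x̄ᵢ | A·ȳᵢ
vertical leg | 6840.00 | 18.00 | 95.00 | 123120.00 | 649800.00
horizontal leg | 3640.00 | 106.00 | 13.00 | 385840.00 | 47320.00
gusset | 480.00 | 49.33 | 34.00 | 23680.00 | 16320.00
Σ | 10960.00 |  |  | 532640.00 | 713440.00
x_c = 532640.00 / 10960.00 = 48.60 in
y_c = 713440.00 / 10960.00 = 65.09 in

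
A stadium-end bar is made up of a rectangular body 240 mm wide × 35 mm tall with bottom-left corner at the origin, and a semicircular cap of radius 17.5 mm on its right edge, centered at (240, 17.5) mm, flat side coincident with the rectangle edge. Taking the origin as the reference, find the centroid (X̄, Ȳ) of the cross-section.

X̄ = 126.90 mm, Ȳ = 17.50 mm

rectangular body: A = 240 × 35 = 8400.00, centroid at (120.00, 17.50).
semicircular end: A = ½π·17.5² = 481.06, centroid at (247.43, 17.50).
ΣA = 8881.06 mm², ΣAX̄ = 1127026.45 mm³, ΣAȲ = 155418.49 mm³.
X̄ = 1127026.45/8881.06 = 126.90 mm; Ȳ = 155418.49/8881.06 = 17.50 mm.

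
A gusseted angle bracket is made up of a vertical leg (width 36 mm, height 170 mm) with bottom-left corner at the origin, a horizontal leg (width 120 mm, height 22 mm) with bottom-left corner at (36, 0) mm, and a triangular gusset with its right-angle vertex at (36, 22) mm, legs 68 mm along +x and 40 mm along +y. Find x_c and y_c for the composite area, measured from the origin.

x_c = 43.81 mm, y_c = 59.02 mm

vertical leg: A = 36 × 170 = 6120.00, centroid at (18.00, 85.00).
horizontal leg: A = 120 × 22 = 2640.00, centroid at (96.00, 11.00).
gusset: A = ½·68·40 = 1360.00, centroid at (58.67, 35.33).
ΣA = 10120.00 mm²
ΣAx_c = (6120.00)(18.00) + (2640.00)(96.00) + (1360.00)(58.67) = 443386.67 mm³
ΣAy_c = (6120.00)(85.00) + (2640.00)(11.00) + (1360.00)(35.33) = 597293.33 mm³
x_c = 443386.67 / 10120.00 = 43.81 mm
y_c = 597293.33 / 10120.00 = 59.02 mm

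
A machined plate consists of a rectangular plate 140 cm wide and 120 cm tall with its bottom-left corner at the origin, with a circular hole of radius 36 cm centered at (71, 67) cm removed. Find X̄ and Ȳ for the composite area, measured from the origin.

plate: A = 140 × 120 = 16800.00, centroid at (70.00, 60.00).
hole: A = −π·36² = -4071.50, centroid at (71.00, 67.00).
ΣA = 12728.50 cm²
ΣAX̄ = (16800.00)(70.00) + (-4071.50)(71.00) = 886923.21 cm³
ΣAȲ = (16800.00)(60.00) + (-4071.50)(67.00) = 735209.23 cm³
X̄ = 886923.21 / 12728.50 = 69.68 cm
Ȳ = 735209.23 / 12728.50 = 57.76 cm

X̄ = 69.68 cm, Ȳ = 57.76 cm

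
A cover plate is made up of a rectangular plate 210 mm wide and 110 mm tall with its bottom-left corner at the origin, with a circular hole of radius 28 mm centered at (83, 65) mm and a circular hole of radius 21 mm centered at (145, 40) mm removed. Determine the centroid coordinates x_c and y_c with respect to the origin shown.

Part | A | x̄ᵢ | ȳᵢ | A·x̄ᵢ | A·ȳᵢ
plate | 23100.00 | 105.00 | 55.00 | 2425500.00 | 1270500.00
hole 1 | -2463.01 | 83.00 | 65.00 | -204429.72 | -160095.56
hole 2 | -1385.44 | 145.00 | 40.00 | -200889.14 | -55417.69
Σ | 19251.55 |  |  | 2020181.14 | 1054986.74
x_c = 2020181.14 / 19251.55 = 104.94 mm
y_c = 1054986.74 / 19251.55 = 54.80 mm

x_c = 104.94 mm, y_c = 54.80 mm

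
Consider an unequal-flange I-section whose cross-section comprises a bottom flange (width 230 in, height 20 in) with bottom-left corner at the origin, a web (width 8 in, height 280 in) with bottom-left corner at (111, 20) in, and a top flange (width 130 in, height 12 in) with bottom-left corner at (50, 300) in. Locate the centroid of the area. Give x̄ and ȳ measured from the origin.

Part | A | x̄ᵢ | ȳᵢ | A·x̄ᵢ | A·ȳᵢ
bottom flange | 4600.00 | 115.00 | 10.00 | 529000.00 | 46000.00
web | 2240.00 | 115.00 | 160.00 | 257600.00 | 358400.00
top flange | 1560.00 | 115.00 | 306.00 | 179400.00 | 477360.00
Σ | 8400.00 |  |  | 966000.00 | 881760.00
x̄ = 966000.00 / 8400.00 = 115.00 in
ȳ = 881760.00 / 8400.00 = 104.97 in

x̄ = 115.00 in, ȳ = 104.97 in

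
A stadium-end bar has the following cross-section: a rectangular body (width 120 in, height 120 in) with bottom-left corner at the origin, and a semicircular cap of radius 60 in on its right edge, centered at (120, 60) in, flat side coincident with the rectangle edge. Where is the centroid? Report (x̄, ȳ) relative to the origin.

Part | A | x̄ᵢ | ȳᵢ | A·x̄ᵢ | A·ȳᵢ
rectangular body | 14400.00 | 60.00 | 60.00 | 864000.00 | 864000.00
semicircular end | 5654.87 | 145.46 | 60.00 | 822584.01 | 339292.01
Σ | 20054.87 |  |  | 1686584.01 | 1203292.01
x̄ = 1686584.01 / 20054.87 = 84.10 in
ȳ = 1203292.01 / 20054.87 = 60.00 in

x̄ = 84.10 in, ȳ = 60.00 in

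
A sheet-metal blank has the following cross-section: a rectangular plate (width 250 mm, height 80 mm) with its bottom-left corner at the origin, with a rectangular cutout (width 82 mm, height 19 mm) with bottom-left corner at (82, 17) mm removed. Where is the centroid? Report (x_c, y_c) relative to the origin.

x_c = 125.17 mm, y_c = 41.14 mm

Part | A | x̄ᵢ | ȳᵢ | A·x̄ᵢ | A·ȳᵢ
plate | 20000.00 | 125.00 | 40.00 | 2500000.00 | 800000.00
hole | -1558.00 | 123.00 | 26.50 | -191634.00 | -41287.00
Σ | 18442.00 |  |  | 2308366.00 | 758713.00
x_c = 2308366.00 / 18442.00 = 125.17 mm
y_c = 758713.00 / 18442.00 = 41.14 mm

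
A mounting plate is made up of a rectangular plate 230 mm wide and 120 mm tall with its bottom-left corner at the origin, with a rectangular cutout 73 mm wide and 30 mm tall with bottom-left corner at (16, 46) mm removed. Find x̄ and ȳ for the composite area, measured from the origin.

x̄ = 120.39 mm, ȳ = 59.91 mm

plate: A = 230 × 120 = 27600.00, centroid at (115.00, 60.00).
hole: A = −(73 × 30) = -2190.00, centroid at (52.50, 61.00).
ΣA = 25410.00 mm²
ΣAx̄ = (27600.00)(115.00) + (-2190.00)(52.50) = 3059025.00 mm³
ΣAȳ = (27600.00)(60.00) + (-2190.00)(61.00) = 1522410.00 mm³
x̄ = 3059025.00 / 25410.00 = 120.39 mm
ȳ = 1522410.00 / 25410.00 = 59.91 mm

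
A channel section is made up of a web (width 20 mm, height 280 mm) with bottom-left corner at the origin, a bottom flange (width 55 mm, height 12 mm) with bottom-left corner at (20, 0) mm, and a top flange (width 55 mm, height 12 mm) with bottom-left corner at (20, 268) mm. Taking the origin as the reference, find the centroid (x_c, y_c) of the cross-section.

x_c = 17.15 mm, y_c = 140.00 mm

web: A = 20 × 280 = 5600.00, centroid at (10.00, 140.00).
bottom flange: A = 55 × 12 = 660.00, centroid at (47.50, 6.00).
top flange: A = 55 × 12 = 660.00, centroid at (47.50, 274.00).
ΣA = 6920.00 mm², ΣAx_c = 118700.00 mm³, ΣAy_c = 968800.00 mm³.
x_c = 118700.00/6920.00 = 17.15 mm; y_c = 968800.00/6920.00 = 140.00 mm.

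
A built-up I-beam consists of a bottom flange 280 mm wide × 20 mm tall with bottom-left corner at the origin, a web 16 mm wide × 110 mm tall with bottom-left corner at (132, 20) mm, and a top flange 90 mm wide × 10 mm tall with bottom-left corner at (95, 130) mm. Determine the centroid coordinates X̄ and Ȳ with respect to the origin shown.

X̄ = 140.00 mm, Ȳ = 37.47 mm

bottom flange: A = 280 × 20 = 5600.00, centroid at (140.00, 10.00).
web: A = 16 × 110 = 1760.00, centroid at (140.00, 75.00).
top flange: A = 90 × 10 = 900.00, centroid at (140.00, 135.00).
ΣA = 8260.00 mm²
ΣAX̄ = (5600.00)(140.00) + (1760.00)(140.00) + (900.00)(140.00) = 1156400.00 mm³
ΣAȲ = (5600.00)(10.00) + (1760.00)(75.00) + (900.00)(135.00) = 309500.00 mm³
X̄ = 1156400.00 / 8260.00 = 140.00 mm
Ȳ = 309500.00 / 8260.00 = 37.47 mm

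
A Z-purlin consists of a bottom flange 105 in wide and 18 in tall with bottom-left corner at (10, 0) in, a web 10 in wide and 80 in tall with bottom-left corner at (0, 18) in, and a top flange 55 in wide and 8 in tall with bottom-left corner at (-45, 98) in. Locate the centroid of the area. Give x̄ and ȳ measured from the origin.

x̄ = 36.56 in, ȳ = 34.60 in

bottom flange: A = 105 × 18 = 1890.00, centroid at (62.50, 9.00).
web: A = 10 × 80 = 800.00, centroid at (5.00, 58.00).
top flange: A = 55 × 8 = 440.00, centroid at (-17.50, 102.00).
ΣA = 3130.00 in²
ΣAx̄ = (1890.00)(62.50) + (800.00)(5.00) + (440.00)(-17.50) = 114425.00 in³
ΣAȳ = (1890.00)(9.00) + (800.00)(58.00) + (440.00)(102.00) = 108290.00 in³
x̄ = 114425.00 / 3130.00 = 36.56 in
ȳ = 108290.00 / 3130.00 = 34.60 in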